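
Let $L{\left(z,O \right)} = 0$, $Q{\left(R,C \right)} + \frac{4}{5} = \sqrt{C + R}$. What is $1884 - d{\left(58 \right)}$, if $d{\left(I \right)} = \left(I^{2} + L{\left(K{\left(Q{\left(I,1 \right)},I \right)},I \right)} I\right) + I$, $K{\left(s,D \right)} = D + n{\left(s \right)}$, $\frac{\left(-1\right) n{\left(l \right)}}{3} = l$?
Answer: $-1538$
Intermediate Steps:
$n{\left(l \right)} = - 3 l$
$Q{\left(R,C \right)} = - \frac{4}{5} + \sqrt{C + R}$
$K{\left(s,D \right)} = D - 3 s$
$d{\left(I \right)} = I + I^{2}$ ($d{\left(I \right)} = \left(I^{2} + 0 I\right) + I = \left(I^{2} + 0\right) + I = I^{2} + I = I + I^{2}$)
$1884 - d{\left(58 \right)} = 1884 - 58 \left(1 + 58\right) = 1884 - 58 \cdot 59 = 1884 - 3422 = -1538$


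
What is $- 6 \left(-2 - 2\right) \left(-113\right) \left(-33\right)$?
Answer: $89496$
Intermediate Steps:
$- 6 \left(-2 - 2\right) \left(-113\right) \left(-33\right) = \left(-6\right) \left(-4\right) \left(-113\right) \left(-33\right) = 24 \left(-113\right) \left(-33\right) = \left(-2712\right) \left(-33\right) = 89496$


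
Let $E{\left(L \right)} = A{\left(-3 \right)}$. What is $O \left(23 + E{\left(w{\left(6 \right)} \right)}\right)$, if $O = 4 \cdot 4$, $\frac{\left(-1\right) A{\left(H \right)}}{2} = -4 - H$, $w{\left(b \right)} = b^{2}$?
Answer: $400$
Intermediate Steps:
$A{\left(H \right)} = 8 + 2 H$ ($A{\left(H \right)} = - 2 \left(-4 - H\right) = 8 + 2 H$)
$E{\left(L \right)} = 2$ ($E{\left(L \right)} = 8 + 2 \left(-3\right) = 8 - 6 = 2$)
$O = 16$
$O \left(23 + E{\left(w{\left(6 \right)} \right)}\right) = 16 \left(23 + 2\right) = 16 \cdot 25 = 400$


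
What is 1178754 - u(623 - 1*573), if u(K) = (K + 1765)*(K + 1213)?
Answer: -1113591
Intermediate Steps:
u(K) = (1213 + K)*(1765 + K) (u(K) = (1765 + K)*(1213 + K) = (1213 + K)*(1765 + K))
1178754 - u(623 - 1*573) = 1178754 - (2140945 + (623 - 1*573)**2 + 2978*(623 - 1*573)) = 1178754 - (2140945 + (623 - 573)**2 + 2978*(623 - 573)) = 1178754 - (2140945 + 50**2 + 2978*50) = 1178754 - (2140945 + 2500 + 148900) = 1178754 - 1*2292345 = 1178754 - 2292345 = -1113591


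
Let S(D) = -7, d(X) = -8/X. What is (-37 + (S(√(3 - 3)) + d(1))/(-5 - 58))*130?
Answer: -100360/21 ≈ -4779.0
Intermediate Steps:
(-37 + (S(√(3 - 3)) + d(1))/(-5 - 58))*130 = (-37 + (-7 - 8/1)/(-5 - 58))*130 = (-37 + (-7 - 8*1)/(-63))*130 = (-37 + (-7 - 8)*(-1/63))*130 = (-37 - 15*(-1/63))*130 = (-37 + 5/21)*130 = -772/21*130 = -100360/21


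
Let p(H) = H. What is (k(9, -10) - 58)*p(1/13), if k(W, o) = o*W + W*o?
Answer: -238/13 ≈ -18.308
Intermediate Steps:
k(W, o) = 2*W*o (k(W, o) = W*o + W*o = 2*W*o)
(k(9, -10) - 58)*p(1/13) = (2*9*(-10) - 58)/13 = (-180 - 58)*(1/13) = -238*1/13 = -238/13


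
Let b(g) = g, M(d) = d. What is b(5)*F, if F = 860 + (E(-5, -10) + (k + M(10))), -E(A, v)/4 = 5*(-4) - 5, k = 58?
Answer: 5140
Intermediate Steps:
E(A, v) = 100 (E(A, v) = -4*(5*(-4) - 5) = -4*(-20 - 5) = -4*(-25) = 100)
F = 1028 (F = 860 + (100 + (58 + 10)) = 860 + (100 + 68) = 860 + 168 = 1028)
b(5)*F = 5*1028 = 5140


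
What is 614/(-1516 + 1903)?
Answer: 614/387 ≈ 1.5866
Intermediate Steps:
614/(-1516 + 1903) = 614/387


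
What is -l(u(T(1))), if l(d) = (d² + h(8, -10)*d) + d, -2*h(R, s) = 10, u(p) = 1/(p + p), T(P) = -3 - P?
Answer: -33/64 ≈ -0.51563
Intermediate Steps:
u(p) = 1/(2*p)
h(R, s) = -5 (h(R, s) = -½*10 = -5)
l(d) = d² - 4*d (l(d) = (d² - 5*d) + d = d² - 4*d)
-l(u(T(1))) = -1/(2*(-3 - 1*1))*(-4 + 1/(2*(-3 - 1*1))) = -1/(2*(-3 - 1))*(-4 + 1/(2*(-3 - 1))) = -(½)/(-4)*(-4 + (½)/(-4)) = -(½)*(-¼)*(-4 + (½)*(-¼)) = -(-1)*(-4 - ⅛)/8 = -(-1)*(-33)/(8*8) = -1*33/64 = -33/64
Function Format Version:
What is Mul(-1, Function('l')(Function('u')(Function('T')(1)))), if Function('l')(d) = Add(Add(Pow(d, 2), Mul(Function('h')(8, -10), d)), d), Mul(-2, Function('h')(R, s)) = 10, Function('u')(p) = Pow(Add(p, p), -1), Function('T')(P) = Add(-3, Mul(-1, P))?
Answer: Rational(-33, 64) ≈ -0.51563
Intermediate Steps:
Function('u')(p) = Mul(Rational(1, 2), Pow(p, -1)) (Function('u')(p) = Pow(Mul(2, p), -1) = Mul(Rational(1, 2), Pow(p, -1)))
Function('h')(R, s) = -5 (Function('h')(R, s) = Mul(Rational(-1, 2), 10) = -5)
Function('l')(d) = Add(Pow(d, 2), Mul(-4, d)) (Function('l')(d) = Add(Add(Pow(d, 2), Mul(-5, d)), d) = Add(Pow(d, 2), Mul(-4, d)))
Mul(-1, Function('l')(Function('u')(Function('T')(1)))) = Mul(-1, Mul(Mul(Rational(1, 2), Pow(Add(-3, Mul(-1, 1)), -1)), Add(-4, Mul(Rational(1, 2), Pow(Add(-3, Mul(-1, 1)), -1))))) = Mul(-1, Mul(Mul(Rational(1, 2), Pow(Add(-3, -1), -1)), Add(-4, Mul(Rational(1, 2), Pow(Add(-3, -1), -1))))) = Mul(-1, Mul(Mul(Rational(1, 2), Pow(-4, -1)), Add(-4, Mul(Rational(1, 2), Pow(-4, -1))))) = Mul(-1, Mul(Mul(Rational(1, 2), Rational(-1, 4)), Add(-4, Mul(Rational(1, 2), Rational(-1, 4))))) = Mul(-1, Mul(Rational(-1, 8), Add(-4, Rational(-1, 8)))) = Mul(-1, Mul(Rational(-1, 8), Rational(-33, 8))) = Mul(-1, Rational(33, 64)) = Rational(-33, 64)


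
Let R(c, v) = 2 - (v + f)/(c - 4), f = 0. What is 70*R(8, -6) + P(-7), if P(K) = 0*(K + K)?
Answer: 245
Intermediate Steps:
P(K) = 0 (P(K) = 0*(2*K) = 0)
R(c, v) = 2 - v/(-4 + c) (R(c, v) = 2 - (v + 0)/(c - 4) = 2 - v/(-4 + c))
70*R(8, -6) + P(-7) = 70*((-8 - 1*(-6) + 2*8)/(-4 + 8)) + 0 = 70*((-8 + 6 + 16)/4) + 0 = 70*((¼)*14) + 0 = 70*(7/2) + 0 = 245 + 0 = 245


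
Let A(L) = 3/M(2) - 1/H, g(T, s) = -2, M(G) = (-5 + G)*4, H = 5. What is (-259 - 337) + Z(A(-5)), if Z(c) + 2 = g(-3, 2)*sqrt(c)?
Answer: -598 - 3*I*sqrt(5)/5 ≈ -598.0 - 1.3416*I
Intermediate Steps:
M(G) = -20 + 4*G
A(L) = -9/20 (A(L) = 3/(-20 + 4*2) - 1/5 = 3/(-20 + 8) - 1*1/5 = 3/(-12) - 1/5 = 3*(-1/12) - 1/5 = -1/4 - 1/5 = -9/20)
Z(c) = -2 - 2*sqrt(c)
(-259 - 337) + Z(A(-5)) = (-259 - 337) + (-2 - 3*I*sqrt(5)/5) = -596 + (-2 - 3*I*sqrt(5)/5) = -598 - 3*I*sqrt(5)/5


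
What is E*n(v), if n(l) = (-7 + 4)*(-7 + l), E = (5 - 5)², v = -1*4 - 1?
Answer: 0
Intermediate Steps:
v = -5 (v = -4 - 1 = -5)
E = 0 (E = 0² = 0)
n(l) = 21 - 3*l (n(l) = -3*(-7 + l) = 21 - 3*l)
E*n(v) = 0*(21 - 3*(-5)) = 0*(21 + 15) = 0*36 = 0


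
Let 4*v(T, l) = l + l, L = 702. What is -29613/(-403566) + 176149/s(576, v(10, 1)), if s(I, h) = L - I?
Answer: 5924289881/4237443 ≈ 1398.1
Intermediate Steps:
v(T, l) = l/2 (v(T, l) = (l + l)/4 = (2*l)/4 = l/2)
s(I, h) = 702 - I
-29613/(-403566) + 176149/s(576, v(10, 1)) = -29613/(-403566) + 176149/(702 - 1*576) = -29613*(-1/403566) + 176149/(702 - 576) = 9871/134522 + 176149/126 = 5924289881/4237443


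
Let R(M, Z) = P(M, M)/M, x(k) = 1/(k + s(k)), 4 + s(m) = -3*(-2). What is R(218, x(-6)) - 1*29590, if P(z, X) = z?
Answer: -29589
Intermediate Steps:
s(m) = 2 (s(m) = -4 - 3*(-2) = -4 + 6 = 2)
x(k) = 1/(2 + k) (x(k) = 1/(k + 2) = 1/(2 + k))
R(M, Z) = 1 (R(M, Z) = M/M = 1)
R(218, x(-6)) - 1*29590 = 1 - 1*29590 = 1 - 29590 = -29589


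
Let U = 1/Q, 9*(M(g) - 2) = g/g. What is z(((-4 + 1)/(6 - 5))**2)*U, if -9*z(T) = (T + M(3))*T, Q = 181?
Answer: -100/1629 ≈ -0.061387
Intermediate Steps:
M(g) = 19/9 (M(g) = 2 + (g/g)/9 = 2 + (1/9)*1 = 2 + 1/9 = 19/9)
U = 1/181 ≈ 0.0055249
z(T) = -T*(19/9 + T)/9 (z(T) = -(T + 19/9)*T/9 = -(19/9 + T)*T/9 = -T*(19/9 + T)/9)
z(((-4 + 1)/(6 - 5))**2)*U = -((-4 + 1)/(6 - 5))**2*(19 + 9*((-4 + 1)/(6 - 5))**2)/81*(1/181) = -(-3/1)**2*(19 + 9*(-3/1)**2)/81*(1/181) = -(-3*1)**2*(19 + 9*(-3*1)**2)/81*(1/181) = -1/81*(-3)**2*(19 + 9*(-3)**2)*(1/181) = -1/81*9*(19 + 9*9)*(1/181) = -1/81*9*(19 + 81)*(1/181) = -1/81*9*100*(1/181) = -100/9*1/181 = -100/1629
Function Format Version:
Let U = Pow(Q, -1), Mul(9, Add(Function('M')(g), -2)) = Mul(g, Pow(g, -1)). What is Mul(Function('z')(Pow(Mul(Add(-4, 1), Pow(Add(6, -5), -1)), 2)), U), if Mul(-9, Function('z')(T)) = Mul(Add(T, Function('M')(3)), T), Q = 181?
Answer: Rational(-100, 1629) ≈ -0.061387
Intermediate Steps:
Function('M')(g) = Rational(19, 9) (Function('M')(g) = Add(2, Mul(Rational(1, 9), Mul(g, Pow(g, -1)))) = Add(2, Mul(Rational(1, 9), 1)) = Add(2, Rational(1, 9)) = Rational(19, 9))
U = Rational(1, 181) (U = Pow(181, -1) = Rational(1, 181) ≈ 0.0055249)
Function('z')(T) = Mul(Rational(-1, 9), T, Add(Rational(19, 9), T)) (Function('z')(T) = Mul(Rational(-1, 9), Mul(Add(T, Rational(19, 9)), T)) = Mul(Rational(-1, 9), Mul(Add(Rational(19, 9), T), T)) = Mul(Rational(-1, 9), Mul(T, Add(Rational(19, 9), T))) = Mul(Rational(-1, 9), T, Add(Rational(19, 9), T)))
Mul(Function('z')(Pow(Mul(Add(-4, 1), Pow(Add(6, -5), -1)), 2)), U) = Mul(Mul(Rational(-1, 81), Pow(Mul(Add(-4, 1), Pow(Add(6, -5), -1)), 2), Add(19, Mul(9, Pow(Mul(Add(-4, 1), Pow(Add(6, -5), -1)), 2)))), Rational(1, 181)) = Mul(Mul(Rational(-1, 81), Pow(Mul(-3, Pow(1, -1)), 2), Add(19, Mul(9, Pow(Mul(-3, Pow(1, -1)), 2)))), Rational(1, 181)) = Mul(Mul(Rational(-1, 81), Pow(Mul(-3, 1), 2), Add(19, Mul(9, Pow(Mul(-3, 1), 2)))), Rational(1, 181)) = Mul(Mul(Rational(-1, 81), Pow(-3, 2), Add(19, Mul(9, Pow(-3, 2)))), Rational(1, 181)) = Mul(Mul(Rational(-1, 81), 9, Add(19, Mul(9, 9))), Rational(1, 181)) = Mul(Mul(Rational(-1, 81), 9, Add(19, 81)), Rational(1, 181)) = Mul(Mul(Rational(-1, 81), 9, 100), Rational(1, 181)) = Mul(Rational(-100, 9), Rational(1, 181)) = Rational(-100, 1629)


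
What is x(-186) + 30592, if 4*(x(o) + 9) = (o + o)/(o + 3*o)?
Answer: 244665/8 ≈ 30583.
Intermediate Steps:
x(o) = -71/8 (x(o) = -9 + ((o + o)/(o + 3*o))/4 = -9 + ((2*o)/((4*o)))/4 = -9 + ((2*o)*(1/(4*o)))/4 = -9 + (1/4)*(1/2) = -9 + 1/8 = -71/8)
x(-186) + 30592 = -71/8 + 30592 = 244665/8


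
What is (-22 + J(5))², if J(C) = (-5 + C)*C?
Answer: 484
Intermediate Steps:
J(C) = C*(-5 + C)
(-22 + J(5))² = (-22 + 5*(-5 + 5))² = (-22 + 5*0)² = (-22 + 0)² = (-22)² = 484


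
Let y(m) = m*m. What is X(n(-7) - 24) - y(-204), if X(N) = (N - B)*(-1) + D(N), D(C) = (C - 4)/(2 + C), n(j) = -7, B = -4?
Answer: -1206046/29 ≈ -41588.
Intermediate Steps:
y(m) = m²
D(C) = (-4 + C)/(2 + C)
X(N) = -4 - N + (-4 + N)/(2 + N) (X(N) = (N - 1*(-4))*(-1) + (-4 + N)/(2 + N) = (N + 4)*(-1) + (-4 + N)/(2 + N) = (4 + N)*(-1) + (-4 + N)/(2 + N) = (-4 - N) + (-4 + N)/(2 + N) = -4 - N + (-4 + N)/(2 + N))
X(n(-7) - 24) - y(-204) = (-12 - (-7 - 24)² - 5*(-7 - 24))/(2 + (-7 - 24)) - 1*(-204)² = (-12 - 1*(-31)² - 5*(-31))/(2 - 31) - 1*41616 = (-12 - 1*961 + 155)/(-29) - 41616 = -(-12 - 961 + 155)/29 - 41616 = -1/29*(-818) - 41616 = 818/29 - 41616 = -1206046/29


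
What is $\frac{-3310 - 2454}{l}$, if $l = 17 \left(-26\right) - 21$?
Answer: $\frac{5764}{463} \approx 12.449$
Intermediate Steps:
$l = -463$ ($l = -442 - 21 = -463$)
$\frac{-3310 - 2454}{l} = \frac{-3310 - 2454}{-463} = \left(-3310 - 2454\right) \left(- \frac{1}{463}\right) = \left(-5764\right) \left(- \frac{1}{463}\right) = \frac{5764}{463}$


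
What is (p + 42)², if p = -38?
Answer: 16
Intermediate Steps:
(p + 42)² = (-38 + 42)² = 4² = 16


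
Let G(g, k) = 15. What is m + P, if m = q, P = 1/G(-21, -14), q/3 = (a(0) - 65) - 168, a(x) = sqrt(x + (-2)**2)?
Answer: -10394/15 ≈ -692.93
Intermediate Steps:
a(x) = sqrt(4 + x) (a(x) = sqrt(x + 4) = sqrt(4 + x))
q = -693 (q = 3*((sqrt(4 + 0) - 65) - 168) = 3*((sqrt(4) - 65) - 168) = 3*((2 - 65) - 168) = 3*(-63 - 168) = 3*(-231) = -693)
P = 1/15 ≈ 0.066667
m = -693
m + P = -693 + 1/15 = -10394/15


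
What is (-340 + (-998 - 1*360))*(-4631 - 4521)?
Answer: 15540096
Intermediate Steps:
(-340 + (-998 - 1*360))*(-4631 - 4521) = (-340 + (-998 - 360))*(-9152) = (-340 - 1358)*(-9152) = -1698*(-9152) = 15540096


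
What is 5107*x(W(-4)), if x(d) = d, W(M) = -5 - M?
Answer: -5107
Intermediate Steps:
5107*x(W(-4)) = 5107*(-5 - 1*(-4)) = 5107*(-5 + 4) = 5107*(-1) = -5107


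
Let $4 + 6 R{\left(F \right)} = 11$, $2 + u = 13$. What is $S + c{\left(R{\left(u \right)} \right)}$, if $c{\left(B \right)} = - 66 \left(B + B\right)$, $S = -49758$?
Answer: $-49912$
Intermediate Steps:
$u = 11$ ($u = -2 + 13 = 11$)
$R{\left(F \right)} = \frac{7}{6}$ ($R{\left(F \right)} = - \frac{2}{3} + \frac{1}{6} \cdot 11 = - \frac{2}{3} + \frac{11}{6} = \frac{7}{6}$)
$c{\left(B \right)} = - 132 B$ ($c{\left(B \right)} = - 66 \cdot 2 B = - 132 B$)
$S + c{\left(R{\left(u \right)} \right)} = -49758 - 154 = -49912$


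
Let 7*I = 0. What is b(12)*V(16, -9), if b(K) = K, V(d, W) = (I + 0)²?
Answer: 0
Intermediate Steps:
I = 0 (I = (⅐)*0 = 0)
V(d, W) = 0 (V(d, W) = (0 + 0)² = 0² = 0)
b(12)*V(16, -9) = 12*0 = 0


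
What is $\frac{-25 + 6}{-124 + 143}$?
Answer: $-1$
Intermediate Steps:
$\frac{-25 + 6}{-124 + 143} = \frac{1}{19} \left(-19\right) = -1$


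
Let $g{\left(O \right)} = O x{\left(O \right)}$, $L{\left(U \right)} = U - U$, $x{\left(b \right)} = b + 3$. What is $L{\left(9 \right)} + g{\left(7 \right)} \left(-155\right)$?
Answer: $-10850$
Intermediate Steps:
$x{\left(b \right)} = 3 + b$
$L{\left(U \right)} = 0$
$g{\left(O \right)} = O \left(3 + O\right)$
$L{\left(9 \right)} + g{\left(7 \right)} \left(-155\right) = 0 + 7 \left(3 + 7\right) \left(-155\right) = 0 + 7 \cdot 10 \left(-155\right) = 0 + 70 \left(-155\right) = 0 - 10850 = -10850$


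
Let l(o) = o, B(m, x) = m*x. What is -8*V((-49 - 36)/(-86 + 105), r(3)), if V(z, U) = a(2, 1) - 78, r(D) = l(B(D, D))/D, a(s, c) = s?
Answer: 608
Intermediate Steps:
r(D) = D (r(D) = (D*D)/D = D²/D = D)
V(z, U) = -76 (V(z, U) = 2 - 78 = -76)
-8*V((-49 - 36)/(-86 + 105), r(3)) = -8*(-76) = 608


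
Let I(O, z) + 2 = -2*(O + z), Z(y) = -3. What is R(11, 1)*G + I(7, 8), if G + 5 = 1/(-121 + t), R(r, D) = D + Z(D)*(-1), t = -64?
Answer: -9624/185 ≈ -52.022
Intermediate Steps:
R(r, D) = 3 + D (R(r, D) = D - 3*(-1) = D + 3 = 3 + D)
G = -926/185 (G = -5 + 1/(-121 - 64) = -5 + 1/(-185) = -5 - 1/185 = -926/185 ≈ -5.0054)
I(O, z) = -2 - 2*O - 2*z (I(O, z) = -2 - 2*(O + z) = -2 + (-2*O - 2*z) = -2 - 2*O - 2*z)
R(11, 1)*G + I(7, 8) = (3 + 1)*(-926/185) + (-2 - 2*7 - 2*8) = 4*(-926/185) + (-2 - 14 - 16) = -3704/185 - 32 = -9624/185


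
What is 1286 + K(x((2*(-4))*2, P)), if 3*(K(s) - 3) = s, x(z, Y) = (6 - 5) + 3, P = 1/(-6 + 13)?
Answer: 3871/3 ≈ 1290.3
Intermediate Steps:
P = 1/7 ≈ 0.14286
x(z, Y) = 4 (x(z, Y) = 1 + 3 = 4)
K(s) = 3 + s/3
1286 + K(x((2*(-4))*2, P)) = 1286 + (3 + (1/3)*4) = 1286 + (3 + 4/3) = 1286 + 13/3 = 3871/3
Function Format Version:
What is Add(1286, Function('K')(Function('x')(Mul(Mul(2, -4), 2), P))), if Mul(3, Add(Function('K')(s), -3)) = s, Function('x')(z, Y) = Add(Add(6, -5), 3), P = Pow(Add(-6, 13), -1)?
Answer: Rational(3871, 3) ≈ 1290.3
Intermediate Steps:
P = Rational(1, 7) (P = Pow(7, -1) = Rational(1, 7) ≈ 0.14286)
Function('x')(z, Y) = 4 (Function('x')(z, Y) = Add(1, 3) = 4)
Function('K')(s) = Add(3, Mul(Rational(1, 3), s))
Add(1286, Function('K')(Function('x')(Mul(Mul(2, -4), 2), P))) = Add(1286, Add(3, Mul(Rational(1, 3), 4))) = Add(1286, Add(3, Rational(4, 3))) = Add(1286, Rational(13, 3)) = Rational(3871, 3)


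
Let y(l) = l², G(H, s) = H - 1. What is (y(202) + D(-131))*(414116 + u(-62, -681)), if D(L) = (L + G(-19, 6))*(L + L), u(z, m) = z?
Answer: 33275863764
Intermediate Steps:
G(H, s) = -1 + H
D(L) = 2*L*(-20 + L) (D(L) = (L + (-1 - 19))*(L + L) = (L - 20)*(2*L) = (-20 + L)*(2*L) = 2*L*(-20 + L))
(y(202) + D(-131))*(414116 + u(-62, -681)) = (202² + 2*(-131)*(-20 - 131))*(414116 - 62) = (40804 + 2*(-131)*(-151))*414054 = (40804 + 39562)*414054 = 80366*414054 = 33275863764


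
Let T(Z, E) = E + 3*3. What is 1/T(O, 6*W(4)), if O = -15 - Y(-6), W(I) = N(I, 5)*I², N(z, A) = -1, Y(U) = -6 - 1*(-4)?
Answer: -1/87 ≈ -0.011494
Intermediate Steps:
Y(U) = -2 (Y(U) = -6 + 4 = -2)
W(I) = -I²
O = -13 (O = -15 - 1*(-2) = -15 + 2 = -13)
T(Z, E) = 9 + E (T(Z, E) = E + 9 = 9 + E)
1/T(O, 6*W(4)) = 1/(9 + 6*(-1*4²)) = 1/(9 + 6*(-1*16)) = 1/(9 + 6*(-16)) = 1/(9 - 96) = 1/(-87) = -1/87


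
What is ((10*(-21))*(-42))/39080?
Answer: 441/1954 ≈ 0.22569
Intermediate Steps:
((10*(-21))*(-42))/39080 = -210*(-42)*(1/39080) = 8820*(1/39080) = 441/1954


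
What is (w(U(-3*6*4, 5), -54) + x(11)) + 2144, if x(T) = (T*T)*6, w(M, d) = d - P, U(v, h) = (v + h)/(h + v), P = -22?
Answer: 2838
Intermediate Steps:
U(v, h) = 1 (U(v, h) = (h + v)/(h + v) = 1)
w(M, d) = 22 + d (w(M, d) = d - 1*(-22) = d + 22 = 22 + d)
x(T) = 6*T² (x(T) = T²*6 = 6*T²)
(w(U(-3*6*4, 5), -54) + x(11)) + 2144 = ((22 - 54) + 6*11²) + 2144 = (-32 + 6*121) + 2144 = (-32 + 726) + 2144 = 694 + 2144 = 2838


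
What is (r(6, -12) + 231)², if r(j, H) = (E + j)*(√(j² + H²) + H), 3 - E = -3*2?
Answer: 43101 + 9180*√5 ≈ 63628.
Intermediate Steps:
E = 9 (E = 3 - (-3)*2 = 3 - 1*(-6) = 3 + 6 = 9)
r(j, H) = (9 + j)*(H + √(H² + j²)) (r(j, H) = (9 + j)*(√(j² + H²) + H) = (9 + j)*(√(H² + j²) + H) = (9 + j)*(H + √(H² + j²)))
(r(6, -12) + 231)² = ((9*(-12) + 9*√((-12)² + 6²) - 12*6 + 6*√((-12)² + 6²)) + 231)² = ((-108 + 9*√(144 + 36) - 72 + 6*√(144 + 36)) + 231)² = ((-108 + 9*√180 - 72 + 6*√180) + 231)² = ((-108 + 9*(6*√5) - 72 + 6*(6*√5)) + 231)² = ((-108 + 54*√5 - 72 + 36*√5) + 231)² = ((-180 + 90*√5) + 231)² = (51 + 90*√5)²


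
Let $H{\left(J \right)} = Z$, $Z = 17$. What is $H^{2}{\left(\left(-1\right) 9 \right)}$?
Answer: $289$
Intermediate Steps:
$H{\left(J \right)} = 17$
$H^{2}{\left(\left(-1\right) 9 \right)} = 17^{2} = 289$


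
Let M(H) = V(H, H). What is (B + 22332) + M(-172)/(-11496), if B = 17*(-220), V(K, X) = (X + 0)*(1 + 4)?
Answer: 53433623/2874 ≈ 18592.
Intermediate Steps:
V(K, X) = 5*X (V(K, X) = X*5 = 5*X)
M(H) = 5*H
B = -3740
(B + 22332) + M(-172)/(-11496) = (-3740 + 22332) + (5*(-172))/(-11496) = 18592 - 860*(-1/11496) = 18592 + 215/2874 = 53433623/2874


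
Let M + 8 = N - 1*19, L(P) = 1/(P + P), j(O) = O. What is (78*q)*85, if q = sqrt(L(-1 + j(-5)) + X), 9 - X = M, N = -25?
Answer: 1105*sqrt(2193) ≈ 51747.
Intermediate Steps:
L(P) = 1/(2*P)
M = -52 (M = -8 + (-25 - 1*19) = -8 + (-25 - 19) = -8 - 44 = -52)
X = 61 (X = 9 - 1*(-52) = 9 + 52 = 61)
q = sqrt(2193)/6 (q = sqrt(1/(2*(-1 - 5)) + 61) = sqrt((1/2)/(-6) + 61) = sqrt((1/2)*(-1/6) + 61) = sqrt(-1/12 + 61) = sqrt(731/12) = sqrt(2193)/6 ≈ 7.8049)
(78*q)*85 = (78*(sqrt(2193)/6))*85 = (13*sqrt(2193))*85 = 1105*sqrt(2193)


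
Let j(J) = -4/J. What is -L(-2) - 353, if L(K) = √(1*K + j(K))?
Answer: -353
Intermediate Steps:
L(K) = √(K - 4/K) (L(K) = √(1*K - 4/K) = √(K - 4/K))
-L(-2) - 353 = -√(-2 - 4/(-2)) - 353 = -√(-2 - 4*(-½)) - 353 = -√(-2 + 2) - 353 = -√0 - 353 = -1*0 - 353 = 0 - 353 = -353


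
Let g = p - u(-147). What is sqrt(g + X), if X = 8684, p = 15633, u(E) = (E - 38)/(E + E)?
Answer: sqrt(42894078)/42 ≈ 155.94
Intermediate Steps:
u(E) = (-38 + E)/(2*E) (u(E) = (-38 + E)/((2*E)) = (-38 + E)*(1/(2*E)) = (-38 + E)/(2*E))
g = 4595917/294 (g = 15633 - (-38 - 147)/(2*(-147)) = 15633 - (-1)*(-185)/(2*147) = 15633 - 1*185/294 = 15633 - 185/294 = 4595917/294 ≈ 15632.)
sqrt(g + X) = sqrt(4595917/294 + 8684) = sqrt(7149013/294) = sqrt(42894078)/42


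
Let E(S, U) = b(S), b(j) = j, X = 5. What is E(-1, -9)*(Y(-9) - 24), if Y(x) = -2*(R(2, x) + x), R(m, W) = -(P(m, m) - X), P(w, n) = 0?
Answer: 16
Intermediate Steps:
R(m, W) = 5 (R(m, W) = -(0 - 1*5) = -(0 - 5) = -1*(-5) = 5)
E(S, U) = S
Y(x) = -10 - 2*x (Y(x) = -2*(5 + x) = -10 - 2*x)
E(-1, -9)*(Y(-9) - 24) = -((-10 - 2*(-9)) - 24) = -((-10 + 18) - 24) = -(8 - 24) = -1*(-16) = 16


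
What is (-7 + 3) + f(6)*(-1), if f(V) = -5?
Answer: 1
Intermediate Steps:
(-7 + 3) + f(6)*(-1) = (-7 + 3) - 5*(-1) = -4 + 5 = 1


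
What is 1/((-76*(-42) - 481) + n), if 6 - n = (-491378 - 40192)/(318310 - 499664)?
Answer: 90677/246103624 ≈ 0.00036845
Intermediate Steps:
n = 278277/90677 (n = 6 - (-491378 - 40192)/(318310 - 499664) = 6 - (-531570)/(-181354) = 6 - (-531570)*(-1)/181354 = 6 - 1*265785/90677 = 6 - 265785/90677 = 278277/90677 ≈ 3.0689)
1/((-76*(-42) - 481) + n) = 1/((-76*(-42) - 481) + 278277/90677) = 1/((3192 - 481) + 278277/90677) = 1/(2711 + 278277/90677) = 1/(246103624/90677) = 90677/246103624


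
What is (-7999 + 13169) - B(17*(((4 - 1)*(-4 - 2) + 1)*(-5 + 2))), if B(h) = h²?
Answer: -746519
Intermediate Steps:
(-7999 + 13169) - B(17*(((4 - 1)*(-4 - 2) + 1)*(-5 + 2))) = (-7999 + 13169) - (17*(((4 - 1)*(-4 - 2) + 1)*(-5 + 2)))² = 5170 - (17*((3*(-6) + 1)*(-3)))² = 5170 - (17*((-18 + 1)*(-3)))² = 5170 - (17*(-17*(-3)))² = 5170 - (17*51)² = 5170 - 1*867² = 5170 - 1*751689 = 5170 - 751689 = -746519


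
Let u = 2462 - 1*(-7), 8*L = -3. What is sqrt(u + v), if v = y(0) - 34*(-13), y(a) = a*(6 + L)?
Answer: sqrt(2911) ≈ 53.954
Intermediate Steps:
L = -3/8 (L = (1/8)*(-3) = -3/8 ≈ -0.37500)
y(a) = 45*a/8 (y(a) = a*(6 - 3/8) = a*(45/8) = 45*a/8)
u = 2469 (u = 2462 + 7 = 2469)
v = 442 (v = (45/8)*0 - 34*(-13) = 0 + 442 = 442)
sqrt(u + v) = sqrt(2469 + 442) = sqrt(2911)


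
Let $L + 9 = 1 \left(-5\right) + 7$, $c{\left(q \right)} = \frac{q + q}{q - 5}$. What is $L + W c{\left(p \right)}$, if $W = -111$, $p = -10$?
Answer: $-155$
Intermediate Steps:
$c{\left(q \right)} = \frac{2 q}{-5 + q}$
$L = -7$ ($L = -9 + \left(1 \left(-5\right) + 7\right) = -9 + \left(-5 + 7\right) = -9 + 2 = -7$)
$L + W c{\left(p \right)} = -7 - 111 \cdot 2 \left(-10\right) \frac{1}{-5 - 10} = -7 - 111 \cdot 2 \left(-10\right) \frac{1}{-15} = -7 - 111 \cdot 2 \left(-10\right) \left(- \frac{1}{15}\right) = -7 - 148 = -155$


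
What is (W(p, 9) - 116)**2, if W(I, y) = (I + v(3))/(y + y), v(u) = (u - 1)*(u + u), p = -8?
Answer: 1085764/81 ≈ 13405.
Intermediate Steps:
v(u) = 2*u*(-1 + u) (v(u) = (-1 + u)*(2*u) = 2*u*(-1 + u))
W(I, y) = (12 + I)/(2*y) (W(I, y) = (I + 2*3*(-1 + 3))/(y + y) = (I + 2*3*2)/((2*y)) = (I + 12)*(1/(2*y)) = (12 + I)*(1/(2*y)) = (12 + I)/(2*y))
(W(p, 9) - 116)**2 = ((1/2)*(12 - 8)/9 - 116)**2 = ((1/2)*(1/9)*4 - 116)**2 = (2/9 - 116)**2 = (-1042/9)**2 = 1085764/81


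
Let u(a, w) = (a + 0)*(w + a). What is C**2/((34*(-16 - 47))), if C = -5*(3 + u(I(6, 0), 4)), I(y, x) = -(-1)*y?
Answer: -1575/34 ≈ -46.324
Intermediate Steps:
I(y, x) = y
u(a, w) = a*(a + w)
C = -315 (C = -5*(3 + 6*(6 + 4)) = -5*(3 + 6*10) = -5*(3 + 60) = -5*63 = -315)
C**2/((34*(-16 - 47))) = (-315)**2/((34*(-16 - 47))) = 99225/((34*(-63))) = 99225/(-2142) = 99225*(-1/2142) = -1575/34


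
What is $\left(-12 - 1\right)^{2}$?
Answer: $169$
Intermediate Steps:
$\left(-12 - 1\right)^{2} = \left(-13\right)^{2} = 169$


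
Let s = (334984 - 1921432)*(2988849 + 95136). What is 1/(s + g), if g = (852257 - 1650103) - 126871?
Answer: -1/4892582759997 ≈ -2.0439e-13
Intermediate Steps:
g = -924717 (g = -797846 - 126871 = -924717)
s = -4892581835280 (s = -1586448*3083985 = -4892581835280)
1/(s + g) = 1/(-4892581835280 - 924717) = 1/(-4892582759997) = -1/4892582759997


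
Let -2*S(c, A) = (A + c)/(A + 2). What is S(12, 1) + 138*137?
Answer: 113423/6 ≈ 18904.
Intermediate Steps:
S(c, A) = -(A + c)/(2*(2 + A)) (S(c, A) = -(A + c)/(2*(A + 2)) = -(A + c)/(2*(2 + A)))
S(12, 1) + 138*137 = (-1*1 - 1*12)/(2*(2 + 1)) + 138*137 = (1/2)*(-1 - 12)/3 + 18906 = (1/2)*(1/3)*(-13) + 18906 = -13/6 + 18906 = 113423/6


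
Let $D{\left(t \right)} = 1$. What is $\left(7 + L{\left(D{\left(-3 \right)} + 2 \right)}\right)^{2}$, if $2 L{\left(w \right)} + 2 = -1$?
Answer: $\frac{121}{4} \approx 30.25$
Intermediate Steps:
$L{\left(w \right)} = - \frac{3}{2}$ ($L{\left(w \right)} = -1 + \frac{1}{2} \left(-1\right) = -1 - \frac{1}{2} = - \frac{3}{2}$)
$\left(7 + L{\left(D{\left(-3 \right)} + 2 \right)}\right)^{2} = \left(7 - \frac{3}{2}\right)^{2} = \left(\frac{11}{2}\right)^{2} = \frac{121}{4}$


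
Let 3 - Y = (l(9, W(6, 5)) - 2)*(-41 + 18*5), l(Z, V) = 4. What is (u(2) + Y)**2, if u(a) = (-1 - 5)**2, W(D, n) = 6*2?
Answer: 3481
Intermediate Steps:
W(D, n) = 12
u(a) = 36 (u(a) = (-6)**2 = 36)
Y = -95 (Y = 3 - (4 - 2)*(-41 + 18*5) = 3 - 2*(-41 + 90) = 3 - 2*49 = 3 - 1*98 = 3 - 98 = -95)
(u(2) + Y)**2 = (36 - 95)**2 = (-59)**2 = 3481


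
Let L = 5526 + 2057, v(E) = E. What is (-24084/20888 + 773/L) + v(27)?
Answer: 1027536865/39598426 ≈ 25.949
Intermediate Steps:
L = 7583
(-24084/20888 + 773/L) + v(27) = (-24084/20888 + 773/7583) + 27 = (-24084*1/20888 + 773*(1/7583)) + 27 = (-6021/5222 + 773/7583) + 27 = -41620637/39598426 + 27 = 1027536865/39598426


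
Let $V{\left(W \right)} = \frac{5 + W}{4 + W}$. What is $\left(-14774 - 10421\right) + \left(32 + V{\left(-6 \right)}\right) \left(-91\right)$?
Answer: $- \frac{56305}{2} \approx -28153.0$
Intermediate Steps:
$V{\left(W \right)} = \frac{5 + W}{4 + W}$
$\left(-14774 - 10421\right) + \left(32 + V{\left(-6 \right)}\right) \left(-91\right) = \left(-14774 - 10421\right) + \left(32 + \frac{5 - 6}{4 - 6}\right) \left(-91\right) = -25195 + \left(32 + \frac{1}{-2} \left(-1\right)\right) \left(-91\right) = -25195 + \left(32 - - \frac{1}{2}\right) \left(-91\right) = -25195 + \left(32 + \frac{1}{2}\right) \left(-91\right) = -25195 + \frac{65}{2} \left(-91\right) = -25195 - \frac{5915}{2} = - \frac{56305}{2}$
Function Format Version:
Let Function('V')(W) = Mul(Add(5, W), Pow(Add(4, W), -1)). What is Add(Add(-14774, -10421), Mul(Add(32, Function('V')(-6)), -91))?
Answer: Rational(-56305, 2) ≈ -28153.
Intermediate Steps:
Function('V')(W) = Mul(Pow(Add(4, W), -1), Add(5, W))
Add(Add(-14774, -10421), Mul(Add(32, Function('V')(-6)), -91)) = Add(Add(-14774, -10421), Mul(Add(32, Mul(Pow(Add(4, -6), -1), Add(5, -6))), -91)) = Add(-25195, Mul(Add(32, Mul(Pow(-2, -1), -1)), -91)) = Add(-25195, Mul(Add(32, Mul(Rational(-1, 2), -1)), -91)) = Add(-25195, Mul(Add(32, Rational(1, 2)), -91)) = Add(-25195, Mul(Rational(65, 2), -91)) = Add(-25195, Rational(-5915, 2)) = Rational(-56305, 2)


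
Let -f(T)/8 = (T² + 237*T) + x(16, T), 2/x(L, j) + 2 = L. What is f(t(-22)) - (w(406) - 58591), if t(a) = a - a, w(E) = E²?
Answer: -743723/7 ≈ -1.0625e+5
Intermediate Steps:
t(a) = 0
x(L, j) = 2/(-2 + L)
f(T) = -8/7 - 1896*T - 8*T² (f(T) = -8*((T² + 237*T) + 2/(-2 + 16)) = -8*((T² + 237*T) + 2/14) = -8*((T² + 237*T) + 2*(1/14)) = -8*((T² + 237*T) + ⅐) = -8*(⅐ + T² + 237*T) = -8/7 - 1896*T - 8*T²)
f(t(-22)) - (w(406) - 58591) = (-8/7 - 1896*0 - 8*0²) - (406² - 58591) = (-8/7 + 0 - 8*0) - (164836 - 58591) = (-8/7 + 0 + 0) - 1*106245 = -8/7 - 106245 = -743723/7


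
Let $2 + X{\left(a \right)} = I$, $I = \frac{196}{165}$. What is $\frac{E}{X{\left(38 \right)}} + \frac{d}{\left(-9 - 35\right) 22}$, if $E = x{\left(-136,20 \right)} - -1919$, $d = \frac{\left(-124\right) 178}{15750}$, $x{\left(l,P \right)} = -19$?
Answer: $- \frac{298726127647}{127685250} \approx -2339.6$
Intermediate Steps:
$d = - \frac{11036}{7875}$ ($d = \left(-22072\right) \frac{1}{15750} = - \frac{11036}{7875} \approx -1.4014$)
$E = 1900$ ($E = -19 - -1919 = -19 + 1919 = 1900$)
$I = \frac{196}{165}$ ($I = 196 \cdot \frac{1}{165} = \frac{196}{165} \approx 1.1879$)
$X{\left(a \right)} = - \frac{134}{165}$ ($X{\left(a \right)} = -2 + \frac{196}{165} = - \frac{134}{165}$)
$\frac{E}{X{\left(38 \right)}} + \frac{d}{\left(-9 - 35\right) 22} = \frac{1900}{- \frac{134}{165}} - \frac{11036}{7875 \left(-9 - 35\right) 22} = 1900 \left(- \frac{165}{134}\right) - \frac{11036}{7875 \left(\left(-44\right) 22\right)} = - \frac{156750}{67} - \frac{11036}{7875 \left(-968\right)} = - \frac{156750}{67} - - \frac{2759}{1905750} = - \frac{156750}{67} + \frac{2759}{1905750} = - \frac{298726127647}{127685250}$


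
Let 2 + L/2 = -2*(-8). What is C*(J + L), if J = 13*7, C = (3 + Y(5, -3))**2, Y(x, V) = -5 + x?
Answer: 1071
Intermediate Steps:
L = 28 (L = -4 + 2*(-2*(-8)) = -4 + 2*16 = -4 + 32 = 28)
C = 9 (C = (3 + (-5 + 5))**2 = (3 + 0)**2 = 3**2 = 9)
J = 91
C*(J + L) = 9*(91 + 28) = 9*119 = 1071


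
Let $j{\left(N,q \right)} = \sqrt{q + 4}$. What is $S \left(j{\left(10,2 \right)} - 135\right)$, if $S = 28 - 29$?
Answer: $135 - \sqrt{6} \approx 132.55$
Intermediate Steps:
$j{\left(N,q \right)} = \sqrt{4 + q}$
$S = -1$ ($S = 28 - 29 = -1$)
$S \left(j{\left(10,2 \right)} - 135\right) = - (\sqrt{4 + 2} - 135) = - (\sqrt{6} - 135) = - (-135 + \sqrt{6}) = 135 - \sqrt{6}$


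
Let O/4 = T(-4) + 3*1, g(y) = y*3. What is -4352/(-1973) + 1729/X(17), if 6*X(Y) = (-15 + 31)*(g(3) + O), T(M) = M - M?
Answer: 522147/15784 ≈ 33.081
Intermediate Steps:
T(M) = 0
g(y) = 3*y
O = 12 (O = 4*(0 + 3*1) = 4*(0 + 3) = 4*3 = 12)
X(Y) = 56 (X(Y) = ((-15 + 31)*(3*3 + 12))/6 = (16*(9 + 12))/6 = (16*21)/6 = (⅙)*336 = 56)
-4352/(-1973) + 1729/X(17) = -4352/(-1973) + 1729/56 = -4352*(-1/1973) + 1729*(1/56) = 4352/1973 + 247/8 = 522147/15784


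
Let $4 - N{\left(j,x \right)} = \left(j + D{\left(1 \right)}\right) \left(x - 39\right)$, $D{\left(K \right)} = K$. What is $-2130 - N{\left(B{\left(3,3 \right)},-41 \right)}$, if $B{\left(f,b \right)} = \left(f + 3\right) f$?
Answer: $-3654$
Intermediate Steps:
$B{\left(f,b \right)} = f \left(3 + f\right)$ ($B{\left(f,b \right)} = \left(3 + f\right) f = f \left(3 + f\right)$)
$N{\left(j,x \right)} = 4 - \left(1 + j\right) \left(-39 + x\right)$ ($N{\left(j,x \right)} = 4 - \left(j + 1\right) \left(x - 39\right) = 4 - \left(1 + j\right) \left(-39 + x\right)$)
$-2130 - N{\left(B{\left(3,3 \right)},-41 \right)} = -2130 - \left(43 - -41 + 39 \cdot 3 \left(3 + 3\right) - 3 \left(3 + 3\right) \left(-41\right)\right) = -2130 - \left(43 + 41 + 39 \cdot 3 \cdot 6 - 3 \cdot 6 \left(-41\right)\right) = -2130 - \left(43 + 41 + 39 \cdot 18 - 18 \left(-41\right)\right) = -2130 - \left(43 + 41 + 702 + 738\right) = -2130 - 1524 = -3654$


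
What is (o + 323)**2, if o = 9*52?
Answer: 625681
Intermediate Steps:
o = 468
(o + 323)**2 = (468 + 323)**2 = 791**2 = 625681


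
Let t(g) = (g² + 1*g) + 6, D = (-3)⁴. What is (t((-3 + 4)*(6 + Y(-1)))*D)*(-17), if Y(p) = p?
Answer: -49572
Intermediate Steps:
D = 81
t(g) = 6 + g + g² (t(g) = (g² + g) + 6 = (g + g²) + 6 = 6 + g + g²)
(t((-3 + 4)*(6 + Y(-1)))*D)*(-17) = ((6 + (-3 + 4)*(6 - 1) + ((-3 + 4)*(6 - 1))²)*81)*(-17) = ((6 + 1*5 + (1*5)²)*81)*(-17) = ((6 + 5 + 5²)*81)*(-17) = ((6 + 5 + 25)*81)*(-17) = (36*81)*(-17) = 2916*(-17) = -49572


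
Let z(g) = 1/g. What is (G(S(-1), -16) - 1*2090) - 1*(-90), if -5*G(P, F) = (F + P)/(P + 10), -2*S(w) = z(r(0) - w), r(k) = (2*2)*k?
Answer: -189967/95 ≈ -1999.7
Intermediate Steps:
r(k) = 4*k
z(g) = 1/g
S(w) = 1/(2*w) (S(w) = -1/(2*(4*0 - w)) = -1/(2*(0 - w)) = -(-1/w)/2 = -(-1)/(2*w) = 1/(2*w))
G(P, F) = -(F + P)/(5*(10 + P)) (G(P, F) = -(F + P)/(5*(P + 10)) = -(F + P)/(5*(10 + P)))
(G(S(-1), -16) - 1*2090) - 1*(-90) = ((-1*(-16) - 1/(2*(-1)))/(5*(10 + (½)/(-1))) - 1*2090) - 1*(-90) = ((16 - (-1)/2)/(5*(10 + (½)*(-1))) - 2090) + 90 = ((16 - 1*(-½))/(5*(10 - ½)) - 2090) + 90 = ((16 + ½)/(5*(19/2)) - 2090) + 90 = ((⅕)*(2/19)*(33/2) - 2090) + 90 = (33/95 - 2090) + 90 = -198517/95 + 90 = -189967/95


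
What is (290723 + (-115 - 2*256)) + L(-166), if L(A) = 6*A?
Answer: 289100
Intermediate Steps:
(290723 + (-115 - 2*256)) + L(-166) = (290723 + (-115 - 2*256)) + 6*(-166) = (290723 + (-115 - 512)) - 996 = (290723 - 627) - 996 = 290096 - 996 = 289100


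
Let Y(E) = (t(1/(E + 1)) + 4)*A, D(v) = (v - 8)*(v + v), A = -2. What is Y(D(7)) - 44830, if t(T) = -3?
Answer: -44832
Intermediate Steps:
D(v) = 2*v*(-8 + v) (D(v) = (-8 + v)*(2*v) = 2*v*(-8 + v))
Y(E) = -2 (Y(E) = (-3 + 4)*(-2) = 1*(-2) = -2)
Y(D(7)) - 44830 = -2 - 44830 = -44832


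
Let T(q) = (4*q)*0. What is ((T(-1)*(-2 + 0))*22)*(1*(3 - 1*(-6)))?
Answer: 0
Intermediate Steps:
T(q) = 0
((T(-1)*(-2 + 0))*22)*(1*(3 - 1*(-6))) = ((0*(-2 + 0))*22)*(1*(3 - 1*(-6))) = ((0*(-2))*22)*(1*(3 + 6)) = (0*22)*(1*9) = 0*9 = 0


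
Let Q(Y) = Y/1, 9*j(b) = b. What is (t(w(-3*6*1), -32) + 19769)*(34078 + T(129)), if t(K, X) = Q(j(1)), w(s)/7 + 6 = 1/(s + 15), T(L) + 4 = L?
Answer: 2028488722/3 ≈ 6.7616e+8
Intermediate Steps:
T(L) = -4 + L
j(b) = b/9
Q(Y) = Y (Q(Y) = Y*1 = Y)
w(s) = -42 + 7/(15 + s) (w(s) = -42 + 7/(s + 15) = -42 + 7/(15 + s))
t(K, X) = 1/9 (t(K, X) = (1/9)*1 = 1/9)
(t(w(-3*6*1), -32) + 19769)*(34078 + T(129)) = (1/9 + 19769)*(34078 + (-4 + 129)) = 177922*(34078 + 125)/9 = (177922/9)*34203 = 2028488722/3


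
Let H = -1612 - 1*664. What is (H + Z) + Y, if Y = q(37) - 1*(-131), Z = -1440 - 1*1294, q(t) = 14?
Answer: -4865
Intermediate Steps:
H = -2276 (H = -1612 - 664 = -2276)
Z = -2734 (Z = -1440 - 1294 = -2734)
Y = 145 (Y = 14 - 1*(-131) = 14 + 131 = 145)
(H + Z) + Y = (-2276 - 2734) + 145 = -5010 + 145 = -4865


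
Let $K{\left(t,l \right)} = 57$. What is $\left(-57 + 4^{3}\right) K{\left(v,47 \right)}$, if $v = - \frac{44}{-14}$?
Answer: $399$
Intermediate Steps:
$v = \frac{22}{7}$ ($v = \left(-44\right) \left(- \frac{1}{14}\right) = \frac{22}{7} \approx 3.1429$)
$\left(-57 + 4^{3}\right) K{\left(v,47 \right)} = \left(-57 + 4^{3}\right) 57 = \left(-57 + 64\right) 57 = 7 \cdot 57 = 399$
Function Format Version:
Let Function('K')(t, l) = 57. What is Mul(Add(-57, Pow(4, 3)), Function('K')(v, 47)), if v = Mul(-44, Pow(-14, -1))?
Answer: 399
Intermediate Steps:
v = Rational(22, 7) (v = Mul(-44, Rational(-1, 14)) = Rational(22, 7) ≈ 3.1429)
Mul(Add(-57, Pow(4, 3)), Function('K')(v, 47)) = Mul(Add(-57, Pow(4, 3)), 57) = Mul(Add(-57, 64), 57) = Mul(7, 57) = 399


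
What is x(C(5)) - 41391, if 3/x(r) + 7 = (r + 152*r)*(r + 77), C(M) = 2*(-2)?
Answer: -1849474056/44683 ≈ -41391.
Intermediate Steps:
C(M) = -4
x(r) = 3/(-7 + 153*r*(77 + r)) (x(r) = 3/(-7 + (r + 152*r)*(r + 77)) = 3/(-7 + (153*r)*(77 + r)) = 3/(-7 + 153*r*(77 + r)))
x(C(5)) - 41391 = 3/(-7 + 153*(-4)**2 + 11781*(-4)) - 41391 = 3/(-7 + 153*16 - 47124) - 41391 = 3/(-7 + 2448 - 47124) - 41391 = 3/(-44683) - 41391 = 3*(-1/44683) - 41391 = -3/44683 - 41391 = -1849474056/44683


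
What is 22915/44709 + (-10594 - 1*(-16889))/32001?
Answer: 338248690/476910903 ≈ 0.70925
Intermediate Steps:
22915/44709 + (-10594 - 1*(-16889))/32001 = 22915*(1/44709) + (-10594 + 16889)*(1/32001) = 22915/44709 + 6295*(1/32001) = 22915/44709 + 6295/32001 = 338248690/476910903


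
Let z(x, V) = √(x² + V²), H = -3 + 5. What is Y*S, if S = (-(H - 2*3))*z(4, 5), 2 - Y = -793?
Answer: 3180*√41 ≈ 20362.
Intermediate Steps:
Y = 795 (Y = 2 - 1*(-793) = 2 + 793 = 795)
H = 2
z(x, V) = √(V² + x²)
S = 4*√41 (S = (-(2 - 2*3))*√(5² + 4²) = (-(2 - 6))*√(25 + 16) = (-1*(-4))*√41 = 4*√41 ≈ 25.612)
Y*S = 795*(4*√41) = 3180*√41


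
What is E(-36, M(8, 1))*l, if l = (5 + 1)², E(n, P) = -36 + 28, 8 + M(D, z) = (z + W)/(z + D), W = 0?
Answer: -288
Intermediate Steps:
M(D, z) = -8 + z/(D + z) (M(D, z) = -8 + (z + 0)/(z + D) = -8 + z/(D + z))
E(n, P) = -8
l = 36 (l = 6² = 36)
E(-36, M(8, 1))*l = -8*36 = -288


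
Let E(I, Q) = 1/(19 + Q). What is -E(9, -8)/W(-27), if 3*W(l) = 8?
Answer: -3/88 ≈ -0.034091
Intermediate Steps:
W(l) = 8/3 (W(l) = (⅓)*8 = 8/3)
-E(9, -8)/W(-27) = -1/((19 - 8)*8/3) = -3/(11*8) = -1*3/88 = -3/88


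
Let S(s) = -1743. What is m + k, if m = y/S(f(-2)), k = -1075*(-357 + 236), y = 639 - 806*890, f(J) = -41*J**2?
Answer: 227437426/1743 ≈ 1.3049e+5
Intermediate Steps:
y = -716701 (y = 639 - 717340 = -716701)
k = 130075 (k = -1075*(-121) = 130075)
m = 716701/1743 (m = -716701/(-1743) = -716701*(-1/1743) = 716701/1743 ≈ 411.19)
m + k = 716701/1743 + 130075 = 227437426/1743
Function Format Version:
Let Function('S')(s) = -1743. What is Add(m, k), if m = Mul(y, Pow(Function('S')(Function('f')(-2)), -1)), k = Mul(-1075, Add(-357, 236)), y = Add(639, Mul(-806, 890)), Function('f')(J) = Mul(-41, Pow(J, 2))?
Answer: Rational(227437426, 1743) ≈ 1.3049e+5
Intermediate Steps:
y = -716701 (y = Add(639, -717340) = -716701)
k = 130075 (k = Mul(-1075, -121) = 130075)
m = Rational(716701, 1743) (m = Mul(-716701, Pow(-1743, -1)) = Mul(-716701, Rational(-1, 1743)) = Rational(716701, 1743) ≈ 411.19)
Add(m, k) = Add(Rational(716701, 1743), 130075) = Rational(227437426, 1743)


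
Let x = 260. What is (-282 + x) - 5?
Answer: -27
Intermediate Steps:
(-282 + x) - 5 = (-282 + 260) - 5 = -22 - 5 = -27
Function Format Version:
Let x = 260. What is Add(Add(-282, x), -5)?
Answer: -27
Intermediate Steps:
Add(Add(-282, x), -5) = Add(Add(-282, 260), -5) = Add(-22, -5) = -27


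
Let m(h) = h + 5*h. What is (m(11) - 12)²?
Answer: 2916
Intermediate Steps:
m(h) = 6*h
(m(11) - 12)² = (6*11 - 12)² = (66 - 12)² = 54² = 2916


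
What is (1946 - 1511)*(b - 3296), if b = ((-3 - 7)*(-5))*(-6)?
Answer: -1564260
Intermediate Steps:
b = -300 (b = -10*(-5)*(-6) = 50*(-6) = -300)
(1946 - 1511)*(b - 3296) = (1946 - 1511)*(-300 - 3296) = 435*(-3596) = -1564260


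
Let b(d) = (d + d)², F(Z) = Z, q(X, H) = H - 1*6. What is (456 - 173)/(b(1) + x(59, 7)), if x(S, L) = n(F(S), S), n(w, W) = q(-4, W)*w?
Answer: 283/3131 ≈ 0.090387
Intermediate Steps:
q(X, H) = -6 + H (q(X, H) = H - 6 = -6 + H)
n(w, W) = w*(-6 + W) (n(w, W) = (-6 + W)*w = w*(-6 + W))
x(S, L) = S*(-6 + S)
b(d) = 4*d² (b(d) = (2*d)² = 4*d²)
(456 - 173)/(b(1) + x(59, 7)) = (456 - 173)/(4*1² + 59*(-6 + 59)) = 283/(4*1 + 59*53) = 283/(4 + 3127) = 283/3131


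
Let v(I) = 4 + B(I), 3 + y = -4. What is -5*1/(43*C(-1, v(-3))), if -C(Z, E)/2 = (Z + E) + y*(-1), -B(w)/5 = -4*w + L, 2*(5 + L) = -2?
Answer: -1/344 ≈ -0.0029070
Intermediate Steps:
y = -7 (y = -3 - 4 = -7)
L = -6 (L = -5 + (½)*(-2) = -5 - 1 = -6)
B(w) = 30 + 20*w (B(w) = -5*(-4*w - 6) = -5*(-6 - 4*w) = 30 + 20*w)
v(I) = 34 + 20*I (v(I) = 4 + (30 + 20*I) = 34 + 20*I)
C(Z, E) = -14 - 2*E - 2*Z (C(Z, E) = -2*((Z + E) - 7*(-1)) = -2*((E + Z) + 7) = -2*(7 + E + Z) = -14 - 2*E - 2*Z)
-5*1/(43*C(-1, v(-3))) = -5*1/(43*(-14 - 2*(34 + 20*(-3)) - 2*(-1))) = -5*1/(43*(-14 - 2*(34 - 60) + 2)) = -5*1/(43*(-14 - 2*(-26) + 2)) = -5*1/(43*(-14 + 52 + 2)) = -5/(40*43) = -5/1720 = -5*1/1720 = -1/344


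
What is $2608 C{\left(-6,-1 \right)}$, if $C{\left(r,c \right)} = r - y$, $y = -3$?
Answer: $-7824$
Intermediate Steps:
$C{\left(r,c \right)} = 3 + r$ ($C{\left(r,c \right)} = r - -3 = r + 3 = 3 + r$)
$2608 C{\left(-6,-1 \right)} = 2608 \left(3 - 6\right) = 2608 \left(-3\right) = -7824$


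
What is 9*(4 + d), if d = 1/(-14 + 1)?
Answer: 459/13 ≈ 35.308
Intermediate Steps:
d = -1/13 (d = 1/(-13) = -1/13 ≈ -0.076923)
9*(4 + d) = 9*(4 - 1/13) = 9*(51/13) = 459/13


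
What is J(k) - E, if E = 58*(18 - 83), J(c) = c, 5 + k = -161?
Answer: 3604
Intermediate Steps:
k = -166 (k = -5 - 161 = -166)
E = -3770 (E = 58*(-65) = -3770)
J(k) - E = -166 - 1*(-3770) = -166 + 3770 = 3604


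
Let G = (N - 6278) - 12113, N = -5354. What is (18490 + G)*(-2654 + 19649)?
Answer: -89308725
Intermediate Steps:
G = -23745 (G = (-5354 - 6278) - 12113 = -11632 - 12113 = -23745)
(18490 + G)*(-2654 + 19649) = (18490 - 23745)*(-2654 + 19649) = -5255*16995 = -89308725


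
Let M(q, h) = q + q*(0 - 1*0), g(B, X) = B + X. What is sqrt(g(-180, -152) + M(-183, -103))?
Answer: I*sqrt(515) ≈ 22.694*I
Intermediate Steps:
M(q, h) = q (M(q, h) = q + q*(0 + 0) = q + q*0 = q + 0 = q)
sqrt(g(-180, -152) + M(-183, -103)) = sqrt((-180 - 152) - 183) = sqrt(-332 - 183) = sqrt(-515) = I*sqrt(515)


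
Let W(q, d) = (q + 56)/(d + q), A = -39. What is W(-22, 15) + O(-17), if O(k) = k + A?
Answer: -426/7 ≈ -60.857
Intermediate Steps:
O(k) = -39 + k (O(k) = k - 39 = -39 + k)
W(q, d) = (56 + q)/(d + q)
W(-22, 15) + O(-17) = (56 - 22)/(15 - 22) + (-39 - 17) = 34/(-7) - 56 = -⅐*34 - 56 = -34/7 - 56 = -426/7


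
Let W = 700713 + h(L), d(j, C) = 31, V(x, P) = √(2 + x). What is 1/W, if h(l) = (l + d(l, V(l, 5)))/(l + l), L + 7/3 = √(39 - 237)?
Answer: 2566012186/1798038923734547 + 837*I*√22/1798038923734547 ≈ 1.4271e-6 + 2.1834e-12*I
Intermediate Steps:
L = -7/3 + 3*I*√22 (L = -7/3 + √(39 - 237) = -7/3 + √(-198) = -7/3 + 3*I*√22 ≈ -2.3333 + 14.071*I)
h(l) = (31 + l)/(2*l) (h(l) = (l + 31)/(l + l) = (31 + l)/((2*l)) = (31 + l)*(1/(2*l)) = (31 + l)/(2*l))
W = 700713 + (86/3 + 3*I*√22)/(2*(-7/3 + 3*I*√22)) (W = 700713 + (31 + (-7/3 + 3*I*√22))/(2*(-7/3 + 3*I*√22)) = 700713 + (86/3 + 3*I*√22)/(2*(-7/3 + 3*I*√22)) ≈ 7.0071e+5 - 1.0721*I)
1/W = 1/(1283006093/1831 - 837*I*√22/3662)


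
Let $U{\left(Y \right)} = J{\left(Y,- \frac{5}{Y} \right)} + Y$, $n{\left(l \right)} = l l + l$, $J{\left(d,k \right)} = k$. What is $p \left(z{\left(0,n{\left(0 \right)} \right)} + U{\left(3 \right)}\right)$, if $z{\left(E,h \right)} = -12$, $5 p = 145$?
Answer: $- \frac{928}{3} \approx -309.33$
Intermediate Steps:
$p = 29$ ($p = \frac{1}{5} \cdot 145 = 29$)
$n{\left(l \right)} = l + l^{2}$ ($n{\left(l \right)} = l^{2} + l = l + l^{2}$)
$U{\left(Y \right)} = Y - \frac{5}{Y}$ ($U{\left(Y \right)} = - \frac{5}{Y} + Y = Y - \frac{5}{Y}$)
$p \left(z{\left(0,n{\left(0 \right)} \right)} + U{\left(3 \right)}\right) = 29 \left(-12 + \left(3 - \frac{5}{3}\right)\right) = 29 \left(-12 + \frac{4}{3}\right) = 29 \left(- \frac{32}{3}\right) = - \frac{928}{3}$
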